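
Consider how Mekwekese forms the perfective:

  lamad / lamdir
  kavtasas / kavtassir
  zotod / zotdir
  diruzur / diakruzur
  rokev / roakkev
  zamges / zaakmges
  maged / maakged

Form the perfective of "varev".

"varev" has last vowel 'e'. The stems whose last vowel is 'e' (rokev → roakkev, zamges → zaakmges, maged → maakged) insert -ak- after the first vowel.
The other pattern: stems whose last vowel is 'a' or 'o' delete the last vowel and add -ir.
So varev → vaakrev.

vaakrev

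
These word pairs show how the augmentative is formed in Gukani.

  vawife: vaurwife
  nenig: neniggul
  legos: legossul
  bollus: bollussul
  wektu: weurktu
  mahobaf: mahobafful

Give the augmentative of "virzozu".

viurrzozu

"virzozu" ends in a vowel. The stems ending in a vowel (vawife → vaurwife, wektu → weurktu) insert -ur- after the first vowel.
The other pattern: stems ending in a consonant double the final consonant and add -ul.
So virzozu → viurrzozu.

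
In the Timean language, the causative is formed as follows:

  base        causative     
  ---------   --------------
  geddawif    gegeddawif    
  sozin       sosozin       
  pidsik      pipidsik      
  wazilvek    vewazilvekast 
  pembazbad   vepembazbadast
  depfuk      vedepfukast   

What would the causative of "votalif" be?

vovotalif

pidsik and wazilvek both end in -k yet inflect differently (pipidsik, vewazilvekast), so the final letter is not what conditions the rule; the last vowel is.
"votalif" has last vowel 'i'. The stems whose last vowel is 'i' (geddawif → gegeddawif, sozin → sosozin, pidsik → pipidsik) repeat the first consonant+vowel as a prefix.
The other pattern: stems whose last vowel is 'a', 'e' or 'u' add ve- … -ast around the stem.
So votalif → vovotalif.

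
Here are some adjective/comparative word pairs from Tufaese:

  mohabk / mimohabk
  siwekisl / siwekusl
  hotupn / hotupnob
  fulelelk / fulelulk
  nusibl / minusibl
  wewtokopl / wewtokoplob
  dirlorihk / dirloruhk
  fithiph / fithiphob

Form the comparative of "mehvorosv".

wewtokopl and nusibl both end in -l yet inflect differently (wewtokoplob, minusibl), so the final letter is not what conditions the rule; the second-to-last letter is.
"mehvorosv" has second-to-last letter 's'. The one such stem in the data (siwekisl → siwekusl) changes the last vowel to 'u' (as do fulelelk, dirlorihk), so the same rule applies.
The other patterns: stems whose second-to-last letter is 'p' add -ob; stems whose second-to-last letter is 'b' add the prefix mi-.
So mehvorosv → mehvorusv.

mehvorusv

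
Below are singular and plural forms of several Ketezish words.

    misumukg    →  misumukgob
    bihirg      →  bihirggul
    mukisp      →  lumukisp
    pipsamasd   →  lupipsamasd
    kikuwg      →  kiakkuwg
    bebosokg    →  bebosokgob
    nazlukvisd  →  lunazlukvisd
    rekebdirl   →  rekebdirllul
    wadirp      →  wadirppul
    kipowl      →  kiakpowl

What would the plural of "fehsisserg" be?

rekebdirl and kipowl both end in -l yet inflect differently (rekebdirllul, kiakpowl), so the final letter is not what conditions the rule; the second-to-last letter is.
"fehsisserg" has second-to-last letter 'r'. The stems whose second-to-last letter is 'r' (rekebdirl → rekebdirllul, bihirg → bihirggul, wadirp → wadirppul) double the final consonant and add -ul.
The other patterns: stems whose second-to-last letter is 'w' insert -ak- after the first vowel; stems whose second-to-last letter is 's' add the prefix lu-; stems whose second-to-last letter is 'k' add -ob.
So fehsisserg → fehsisserggul.

fehsisserggul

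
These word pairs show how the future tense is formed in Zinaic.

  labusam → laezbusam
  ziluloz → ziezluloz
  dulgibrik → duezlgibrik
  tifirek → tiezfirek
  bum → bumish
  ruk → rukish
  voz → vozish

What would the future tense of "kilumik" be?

kiezlumik

labusam and bum both end in -m yet inflect differently (laezbusam, bumish), so the final letter is not what conditions the rule; the number of vowels is.
"kilumik" has 3 vowels. The stems with 3 vowels (labusam → laezbusam, ziluloz → ziezluloz, dulgibrik → duezlgibrik) insert -ez- after the first vowel.
The other pattern: stems with 1 vowel add -ish.
So kilumik → kiezlumik.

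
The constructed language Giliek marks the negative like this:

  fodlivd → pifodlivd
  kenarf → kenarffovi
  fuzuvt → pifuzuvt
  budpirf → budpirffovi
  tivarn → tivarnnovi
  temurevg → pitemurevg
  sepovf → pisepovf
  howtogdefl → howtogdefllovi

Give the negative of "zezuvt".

sepovf and kenarf both end in -f yet inflect differently (pisepovf, kenarffovi), so the final letter is not what conditions the rule; the second-to-last letter is.
"zezuvt" has second-to-last letter 'v'. The stems whose second-to-last letter is 'v' (temurevg → pitemurevg, sepovf → pisepovf, fodlivd → pifodlivd) add the prefix pi-.
So zezuvt → pizezuvt.

pizezuvt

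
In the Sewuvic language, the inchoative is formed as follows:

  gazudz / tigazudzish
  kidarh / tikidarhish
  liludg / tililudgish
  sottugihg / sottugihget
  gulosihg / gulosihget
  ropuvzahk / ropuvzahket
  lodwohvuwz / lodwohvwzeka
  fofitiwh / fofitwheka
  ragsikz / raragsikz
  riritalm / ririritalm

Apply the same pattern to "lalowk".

lalwkeka

"lalowk" has second-to-last letter 'w'. The stems whose second-to-last letter is 'w' (lodwohvuwz → lodwohvwzeka, fofitiwh → fofitwheka) delete the last vowel and add -eka.
So lalowk → lalwkeka.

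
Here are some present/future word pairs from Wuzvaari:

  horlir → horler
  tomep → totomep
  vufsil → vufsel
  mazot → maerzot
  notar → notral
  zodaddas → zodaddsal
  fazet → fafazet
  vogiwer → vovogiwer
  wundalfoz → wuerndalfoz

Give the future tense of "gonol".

goernol

"gonol" has last vowel 'o'. The stems whose last vowel is 'o' (wundalfoz → wuerndalfoz, mazot → maerzot) insert -er- after the first vowel.
The other patterns: stems whose last vowel is 'a' delete the last vowel and add -al; stems whose last vowel is 'i' change the last vowel to 'e'; stems whose last vowel is 'e' repeat the first consonant+vowel as a prefix.
So gonol → goernol.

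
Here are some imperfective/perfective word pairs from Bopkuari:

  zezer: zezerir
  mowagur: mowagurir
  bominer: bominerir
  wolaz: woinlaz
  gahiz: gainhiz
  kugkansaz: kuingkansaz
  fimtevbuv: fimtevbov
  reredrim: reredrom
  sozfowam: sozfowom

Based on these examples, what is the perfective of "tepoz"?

mowagur and fimtevbuv both have last vowel 'u' yet inflect differently (mowagurir, fimtevbov), so the last vowel is not what conditions the rule; the final letter is.
"tepoz" ends in -z. The stems ending in -z (wolaz → woinlaz, gahiz → gainhiz, kugkansaz → kuingkansaz) insert -in- after the first vowel.
So tepoz → teinpoz.

teinpoz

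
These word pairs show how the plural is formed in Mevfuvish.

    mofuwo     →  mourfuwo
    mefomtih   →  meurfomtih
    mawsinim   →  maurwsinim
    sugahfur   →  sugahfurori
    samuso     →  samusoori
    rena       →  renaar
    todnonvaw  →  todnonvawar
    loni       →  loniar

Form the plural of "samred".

mofuwo and samuso both end in -o yet inflect differently (mourfuwo, samusoori), so the final letter is not what conditions the rule; the first letter is.
"samred" begins with s-. The stems beginning with s- (sugahfur → sugahfurori, samuso → samusoori) add -ori.
The other patterns: stems beginning with m- insert -ur- after the first vowel; stems beginning with l-, r- or t- add -ar.
So samred → samredori.

samredori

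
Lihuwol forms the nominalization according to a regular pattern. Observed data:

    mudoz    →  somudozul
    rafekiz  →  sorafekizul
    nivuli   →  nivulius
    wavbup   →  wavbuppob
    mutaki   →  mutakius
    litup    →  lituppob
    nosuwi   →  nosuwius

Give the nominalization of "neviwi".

neviwius

rafekiz and nivuli both have last vowel 'i' yet inflect differently (sorafekizul, nivulius), so the last vowel is not what conditions the rule; the final letter is.
"neviwi" ends in -i. The stems ending in -i (nivuli → nivulius, mutaki → mutakius, nosuwi → nosuwius) add -us.
So neviwi → neviwius.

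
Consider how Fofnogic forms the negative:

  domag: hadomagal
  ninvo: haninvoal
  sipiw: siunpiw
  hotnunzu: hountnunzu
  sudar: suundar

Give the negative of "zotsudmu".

zountsudmu

domag and sudar both have last vowel 'a' yet inflect differently (hadomagal, suundar), so the last vowel is not what conditions the rule; the final letter is.
"zotsudmu" ends in -u. The one such stem in the data (hotnunzu → hountnunzu) inserts -un- after the first vowel (as do sipiw, sudar), so the same rule applies.
So zotsudmu → zountsudmu.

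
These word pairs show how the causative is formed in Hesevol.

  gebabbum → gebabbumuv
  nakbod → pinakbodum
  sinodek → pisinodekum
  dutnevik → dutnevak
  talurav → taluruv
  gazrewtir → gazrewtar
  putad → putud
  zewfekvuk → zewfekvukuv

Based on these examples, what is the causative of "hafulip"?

hafulap

zewfekvuk and dutnevik both end in -k yet inflect differently (zewfekvukuv, dutnevak), so the final letter is not what conditions the rule; the last vowel is.
"hafulip" has last vowel 'i'. The stems whose last vowel is 'i' (gazrewtir → gazrewtar, dutnevik → dutnevak) change the last vowel to 'a'.
So hafulip → hafulap.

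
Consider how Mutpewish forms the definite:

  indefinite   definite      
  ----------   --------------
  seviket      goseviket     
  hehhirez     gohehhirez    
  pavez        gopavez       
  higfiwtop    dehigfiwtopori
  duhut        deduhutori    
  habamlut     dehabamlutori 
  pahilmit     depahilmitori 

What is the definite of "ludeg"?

seviket and duhut both end in -t yet inflect differently (goseviket, deduhutori), so the final letter is not what conditions the rule; the last vowel is.
"ludeg" has last vowel 'e'. The stems whose last vowel is 'e' (seviket → goseviket, hehhirez → gohehhirez, pavez → gopavez) add the prefix go-.
So ludeg → goludeg.

goludeg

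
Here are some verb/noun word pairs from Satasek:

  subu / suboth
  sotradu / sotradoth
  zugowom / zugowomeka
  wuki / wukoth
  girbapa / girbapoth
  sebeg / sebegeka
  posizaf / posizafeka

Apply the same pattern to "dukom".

dukomeka

girbapa and posizaf both have last vowel 'a' yet inflect differently (girbapoth, posizafeka), so the last vowel is not what conditions the rule; whether the stem ends in a vowel or a consonant is.
"dukom" ends in a consonant. The stems ending in a consonant (sebeg → sebegeka, posizaf → posizafeka, zugowom → zugowomeka) add -eka.
The other pattern: stems ending in a vowel drop the final letter and add -oth.
So dukom → dukomeka.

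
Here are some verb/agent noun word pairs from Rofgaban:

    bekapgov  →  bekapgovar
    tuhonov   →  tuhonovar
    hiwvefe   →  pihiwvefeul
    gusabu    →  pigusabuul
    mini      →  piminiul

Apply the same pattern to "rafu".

pirafuul

bekapgov and hiwvefe both have 3 vowels yet inflect differently (bekapgovar, pihiwvefeul), so the number of vowels is not what conditions the rule; whether the stem ends in a vowel or a consonant is.
"rafu" ends in a vowel. The stems ending in a vowel (hiwvefe → pihiwvefeul, gusabu → pigusabuul, mini → piminiul) add pi- … -ul around the stem.
So rafu → pirafuul.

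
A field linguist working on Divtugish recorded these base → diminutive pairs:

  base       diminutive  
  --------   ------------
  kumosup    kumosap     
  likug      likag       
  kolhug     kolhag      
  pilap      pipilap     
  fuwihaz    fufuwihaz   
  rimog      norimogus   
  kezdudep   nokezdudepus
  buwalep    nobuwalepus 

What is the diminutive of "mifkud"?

"mifkud" has last vowel 'u'. The stems whose last vowel is 'u' (kumosup → kumosap, likug → likag, kolhug → kolhag) change the last vowel to 'a'.
The other patterns: stems whose last vowel is 'a' repeat the first consonant+vowel as a prefix; stems whose last vowel is 'e' or 'o' add no- … -us around the stem.
So mifkud → mifkad.

mifkad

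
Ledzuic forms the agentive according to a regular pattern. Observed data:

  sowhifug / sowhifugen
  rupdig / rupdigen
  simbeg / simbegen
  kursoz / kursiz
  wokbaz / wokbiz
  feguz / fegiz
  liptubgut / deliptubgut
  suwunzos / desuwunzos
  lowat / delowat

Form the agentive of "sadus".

sowhifug and feguz both have last vowel 'u' yet inflect differently (sowhifugen, fegiz), so the last vowel is not what conditions the rule; the final letter is.
"sadus" ends in -s. The one such stem in the data (suwunzos → desuwunzos) adds the prefix de-, so the same rule applies.
The other patterns: stems ending in -g add -en; stems ending in -z change the last vowel to 'i'.
So sadus → desadus.

desadus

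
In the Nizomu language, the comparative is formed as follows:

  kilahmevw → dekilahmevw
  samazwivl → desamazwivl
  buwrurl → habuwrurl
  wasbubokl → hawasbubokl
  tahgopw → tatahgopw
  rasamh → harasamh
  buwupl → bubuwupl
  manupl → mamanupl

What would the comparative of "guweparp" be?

tahgopw and kilahmevw both end in -w yet inflect differently (tatahgopw, dekilahmevw), so the final letter is not what conditions the rule; the second-to-last letter is.
"guweparp" has second-to-last letter 'r'. The one such stem in the data (buwrurl → habuwrurl) adds the prefix ha-, so the same rule applies.
So guweparp → haguweparp.

haguweparp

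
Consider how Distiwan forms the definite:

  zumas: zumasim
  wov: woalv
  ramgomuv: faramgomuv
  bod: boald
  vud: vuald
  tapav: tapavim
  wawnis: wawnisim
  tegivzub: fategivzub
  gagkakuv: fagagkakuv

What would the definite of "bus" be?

buals

wov and tapav both end in -v yet inflect differently (woalv, tapavim), so the final letter is not what conditions the rule; the number of vowels is.
"bus" has 1 vowel. The stems with 1 vowel (bod → boald, wov → woalv, vud → vuald) insert -al- after the first vowel.
The other patterns: stems with 2 vowels add -im; stems with 3 vowels add the prefix fa-.
So bus → buals.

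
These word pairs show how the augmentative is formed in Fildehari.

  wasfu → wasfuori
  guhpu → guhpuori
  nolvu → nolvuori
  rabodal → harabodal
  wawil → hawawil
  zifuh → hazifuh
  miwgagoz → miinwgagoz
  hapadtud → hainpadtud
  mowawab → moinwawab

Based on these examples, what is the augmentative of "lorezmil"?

wasfu and zifuh both have last vowel 'u' yet inflect differently (wasfuori, hazifuh), so the last vowel is not what conditions the rule; the final letter is.
"lorezmil" ends in -l. The stems ending in -l (rabodal → harabodal, wawil → hawawil) add the prefix ha-.
The other patterns: stems ending in -u add -ori; stems ending in -b, -d or -z insert -in- after the first vowel.
So lorezmil → halorezmil.

halorezmil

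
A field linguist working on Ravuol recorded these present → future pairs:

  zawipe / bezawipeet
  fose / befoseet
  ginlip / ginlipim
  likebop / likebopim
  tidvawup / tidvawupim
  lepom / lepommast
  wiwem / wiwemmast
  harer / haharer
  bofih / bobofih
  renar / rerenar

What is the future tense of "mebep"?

"mebep" ends in -p. The stems ending in -p (ginlip → ginlipim, likebop → likebopim, tidvawup → tidvawupim) add -im.
So mebep → mebepim.

mebepim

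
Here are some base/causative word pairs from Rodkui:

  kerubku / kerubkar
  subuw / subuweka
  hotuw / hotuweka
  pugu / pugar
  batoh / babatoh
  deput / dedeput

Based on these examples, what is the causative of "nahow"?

subuw and kerubku both have last vowel 'u' yet inflect differently (subuweka, kerubkar), so the last vowel is not what conditions the rule; the final letter is.
"nahow" ends in -w. The stems ending in -w (subuw → subuweka, hotuw → hotuweka) add -eka.
So nahow → nahoweka.

nahoweka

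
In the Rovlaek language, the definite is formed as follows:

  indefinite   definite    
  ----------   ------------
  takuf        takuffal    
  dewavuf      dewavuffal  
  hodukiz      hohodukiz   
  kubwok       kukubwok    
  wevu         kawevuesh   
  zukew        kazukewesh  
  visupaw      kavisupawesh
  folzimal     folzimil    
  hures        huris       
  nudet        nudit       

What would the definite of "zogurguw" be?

takuf and wevu both have last vowel 'u' yet inflect differently (takuffal, kawevuesh), so the last vowel is not what conditions the rule; the final letter is.
"zogurguw" ends in -w. The stems ending in -w (zukew → kazukewesh, visupaw → kavisupawesh) add ka- … -esh around the stem.
The other patterns: stems ending in -f double the final consonant and add -al; stems ending in -k or -z repeat the first consonant+vowel as a prefix; stems ending in -l, -s or -t change the last vowel to 'i'.
So zogurguw → kazogurguwesh.

kazogurguwesh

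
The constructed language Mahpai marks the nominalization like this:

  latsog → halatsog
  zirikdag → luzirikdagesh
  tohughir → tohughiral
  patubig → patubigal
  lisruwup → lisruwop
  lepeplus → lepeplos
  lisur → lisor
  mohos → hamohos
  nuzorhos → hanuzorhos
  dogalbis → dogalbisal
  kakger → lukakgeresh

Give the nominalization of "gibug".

gibog

"gibug" has last vowel 'u'. The stems whose last vowel is 'u' (lisur → lisor, lisruwup → lisruwop, lepeplus → lepeplos) change the last vowel to 'o'.
So gibug → gibog.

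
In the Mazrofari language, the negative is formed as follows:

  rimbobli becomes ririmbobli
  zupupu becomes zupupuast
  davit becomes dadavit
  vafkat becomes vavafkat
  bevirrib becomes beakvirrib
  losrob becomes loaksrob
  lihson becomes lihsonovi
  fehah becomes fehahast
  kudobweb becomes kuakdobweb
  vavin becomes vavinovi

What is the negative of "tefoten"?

losrob and lihson both have last vowel 'o' yet inflect differently (loaksrob, lihsonovi), so the last vowel is not what conditions the rule; the final letter is.
"tefoten" ends in -n. The stems ending in -n (lihson → lihsonovi, vavin → vavinovi) add -ovi.
The other patterns: stems ending in -b insert -ak- after the first vowel; stems ending in -i or -t repeat the first consonant+vowel as a prefix; stems ending in -h or -u add -ast.
So tefoten → tefotenovi.

tefotenovi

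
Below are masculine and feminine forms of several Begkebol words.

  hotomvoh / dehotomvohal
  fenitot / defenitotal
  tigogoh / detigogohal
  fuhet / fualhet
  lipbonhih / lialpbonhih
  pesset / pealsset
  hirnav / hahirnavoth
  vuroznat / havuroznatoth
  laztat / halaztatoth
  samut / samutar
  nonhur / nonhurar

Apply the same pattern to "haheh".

haalheh

fenitot and fuhet both end in -t yet inflect differently (defenitotal, fualhet), so the final letter is not what conditions the rule; the last vowel is.
"haheh" has last vowel 'e'. The stems whose last vowel is 'e' (fuhet → fualhet, pesset → pealsset) insert -al- after the first vowel.
The other patterns: stems whose last vowel is 'o' add de- … -al around the stem; stems whose last vowel is 'a' add ha- … -oth around the stem; stems whose last vowel is 'u' add -ar.
So haheh → haalheh.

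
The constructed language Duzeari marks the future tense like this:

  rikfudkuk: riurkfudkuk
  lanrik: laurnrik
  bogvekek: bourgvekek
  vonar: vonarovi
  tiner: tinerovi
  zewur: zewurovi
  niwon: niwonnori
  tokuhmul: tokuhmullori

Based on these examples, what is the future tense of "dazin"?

dazinnori

"dazin" ends in -n. The one such stem in the data (niwon → niwonnori) doubles the final consonant and adds -ori (as does tokuhmul), so the same rule applies.
The other patterns: stems ending in -k insert -ur- after the first vowel; stems ending in -r add -ovi.
So dazin → dazinnori.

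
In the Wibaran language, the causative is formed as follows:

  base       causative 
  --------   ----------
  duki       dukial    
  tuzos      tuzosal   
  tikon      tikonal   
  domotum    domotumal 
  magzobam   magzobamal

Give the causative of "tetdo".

Every pair shown (duki → dukial, tuzos → tuzosal, tikon → tikonal, …) follows the same rule: add -al.
So tetdo → tetdoal.

tetdoal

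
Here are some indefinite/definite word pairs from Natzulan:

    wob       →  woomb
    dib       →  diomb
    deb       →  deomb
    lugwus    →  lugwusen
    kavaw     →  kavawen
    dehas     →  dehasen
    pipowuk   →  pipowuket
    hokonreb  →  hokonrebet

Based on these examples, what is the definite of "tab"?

taomb

"tab" has 1 vowel. The stems with 1 vowel (wob → woomb, dib → diomb, deb → deomb) insert -om- after the first vowel.
The other patterns: stems with 2 vowels add -en; stems with 3 vowels add -et.
So tab → taomb.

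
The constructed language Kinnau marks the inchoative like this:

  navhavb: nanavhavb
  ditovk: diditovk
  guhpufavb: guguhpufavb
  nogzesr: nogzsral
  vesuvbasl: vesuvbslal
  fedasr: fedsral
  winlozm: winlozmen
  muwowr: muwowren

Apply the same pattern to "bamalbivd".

babamalbivd

"bamalbivd" has second-to-last letter 'v'. The stems whose second-to-last letter is 'v' (navhavb → nanavhavb, ditovk → diditovk, guhpufavb → guguhpufavb) repeat the first consonant+vowel as a prefix.
The other patterns: stems whose second-to-last letter is 's' delete the last vowel and add -al; stems whose second-to-last letter is 'w' or 'z' add -en.
So bamalbivd → babamalbivd.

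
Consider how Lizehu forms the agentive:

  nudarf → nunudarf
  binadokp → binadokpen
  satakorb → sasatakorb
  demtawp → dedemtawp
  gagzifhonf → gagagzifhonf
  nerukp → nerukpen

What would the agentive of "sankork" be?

sasankork

"sankork" has second-to-last letter 'r'. The stems whose second-to-last letter is 'r' (satakorb → sasatakorb, nudarf → nunudarf) repeat the first consonant+vowel as a prefix.
The other pattern: stems whose second-to-last letter is 'k' add -en.
So sankork → sasankork.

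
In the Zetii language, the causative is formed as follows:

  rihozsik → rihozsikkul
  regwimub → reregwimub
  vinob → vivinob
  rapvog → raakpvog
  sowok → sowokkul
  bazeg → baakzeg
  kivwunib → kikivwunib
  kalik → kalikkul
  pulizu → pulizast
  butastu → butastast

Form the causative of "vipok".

"vipok" ends in -k. The stems ending in -k (kalik → kalikkul, sowok → sowokkul, rihozsik → rihozsikkul) double the final consonant and add -ul.
So vipok → vipokkul.

vipokkul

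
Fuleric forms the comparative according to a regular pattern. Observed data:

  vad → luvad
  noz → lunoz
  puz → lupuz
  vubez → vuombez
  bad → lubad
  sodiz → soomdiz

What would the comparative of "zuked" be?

zuomked

"zuked" has 2 vowels. The stems with 2 vowels (sodiz → soomdiz, vubez → vuombez) insert -om- after the first vowel.
So zuked → zuomked.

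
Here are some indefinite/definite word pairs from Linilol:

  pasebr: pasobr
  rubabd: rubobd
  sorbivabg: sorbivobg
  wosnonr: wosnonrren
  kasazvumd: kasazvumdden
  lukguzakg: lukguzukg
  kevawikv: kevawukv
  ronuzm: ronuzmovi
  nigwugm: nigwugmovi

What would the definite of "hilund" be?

hilundden

"hilund" has second-to-last letter 'n'. The one such stem in the data (wosnonr → wosnonrren) doubles the final consonant and adds -en (as does kasazvumd), so the same rule applies.
So hilund → hilundden.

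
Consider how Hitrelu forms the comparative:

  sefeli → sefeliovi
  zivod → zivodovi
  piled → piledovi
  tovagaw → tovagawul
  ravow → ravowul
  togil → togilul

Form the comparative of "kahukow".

zivod and ravow both have last vowel 'o' yet inflect differently (zivodovi, ravowul), so the last vowel is not what conditions the rule; the final letter is.
"kahukow" ends in -w. The stems ending in -w (tovagaw → tovagawul, ravow → ravowul) add -ul.
The other pattern: stems ending in -d or -i add -ovi.
So kahukow → kahukowul.

kahukowul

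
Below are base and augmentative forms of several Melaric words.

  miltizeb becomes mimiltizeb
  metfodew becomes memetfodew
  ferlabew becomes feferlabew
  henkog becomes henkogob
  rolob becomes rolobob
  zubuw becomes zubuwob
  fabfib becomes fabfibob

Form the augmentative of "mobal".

mobalob

miltizeb and rolob both end in -b yet inflect differently (mimiltizeb, rolobob), so the final letter is not what conditions the rule; the number of vowels is.
"mobal" has 2 vowels. The stems with 2 vowels (henkog → henkogob, rolob → rolobob, zubuw → zubuwob) add -ob.
The other pattern: stems with 3 vowels repeat the first consonant+vowel as a prefix.
So mobal → mobalob.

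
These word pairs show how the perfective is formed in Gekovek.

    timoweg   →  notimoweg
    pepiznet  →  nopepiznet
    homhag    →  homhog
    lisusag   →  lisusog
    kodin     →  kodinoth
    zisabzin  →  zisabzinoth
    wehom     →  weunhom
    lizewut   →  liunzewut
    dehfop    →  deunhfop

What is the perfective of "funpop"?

fuunnpop

timoweg and homhag both end in -g yet inflect differently (notimoweg, homhog), so the final letter is not what conditions the rule; the last vowel is.
"funpop" has last vowel 'o'. The stems whose last vowel is 'o' (wehom → weunhom, dehfop → deunhfop) insert -un- after the first vowel.
So funpop → fuunnpop.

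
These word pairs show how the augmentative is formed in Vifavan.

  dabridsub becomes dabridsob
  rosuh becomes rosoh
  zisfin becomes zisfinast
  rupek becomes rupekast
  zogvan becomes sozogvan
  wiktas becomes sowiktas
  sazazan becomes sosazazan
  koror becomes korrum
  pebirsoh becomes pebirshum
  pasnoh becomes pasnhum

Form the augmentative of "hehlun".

"hehlun" has last vowel 'u'. The stems whose last vowel is 'u' (dabridsub → dabridsob, rosuh → rosoh) change the last vowel to 'o'.
So hehlun → hehlon.

hehlon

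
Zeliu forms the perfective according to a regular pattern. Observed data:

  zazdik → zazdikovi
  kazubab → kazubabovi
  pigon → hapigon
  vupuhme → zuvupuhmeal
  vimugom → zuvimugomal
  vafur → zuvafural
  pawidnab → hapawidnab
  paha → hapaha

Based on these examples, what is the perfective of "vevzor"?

zuvevzoral

pawidnab and kazubab both end in -b yet inflect differently (hapawidnab, kazubabovi), so the final letter is not what conditions the rule; the first letter is.
"vevzor" begins with v-. The stems beginning with v- (vimugom → zuvimugomal, vupuhme → zuvupuhmeal, vafur → zuvafural) add zu- … -al around the stem.
So vevzor → zuvevzoral.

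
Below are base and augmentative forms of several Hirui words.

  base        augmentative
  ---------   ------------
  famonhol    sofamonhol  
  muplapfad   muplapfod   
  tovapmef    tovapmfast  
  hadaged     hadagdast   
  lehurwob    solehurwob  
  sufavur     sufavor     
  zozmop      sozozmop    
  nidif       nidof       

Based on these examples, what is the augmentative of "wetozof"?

hadaged and muplapfad both end in -d yet inflect differently (hadagdast, muplapfod), so the final letter is not what conditions the rule; the last vowel is.
"wetozof" has last vowel 'o'. The stems whose last vowel is 'o' (famonhol → sofamonhol, zozmop → sozozmop, lehurwob → solehurwob) add the prefix so-.
The other patterns: stems whose last vowel is 'e' delete the last vowel and add -ast; stems whose last vowel is 'a', 'i' or 'u' change the last vowel to 'o'.
So wetozof → sowetozof.

sowetozof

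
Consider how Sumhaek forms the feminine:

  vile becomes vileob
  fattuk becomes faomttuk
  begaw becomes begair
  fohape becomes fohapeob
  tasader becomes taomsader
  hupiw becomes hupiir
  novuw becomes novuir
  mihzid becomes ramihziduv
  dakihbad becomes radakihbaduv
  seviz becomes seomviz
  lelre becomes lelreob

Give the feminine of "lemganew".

lemganeir

hupiw and mihzid both have last vowel 'i' yet inflect differently (hupiir, ramihziduv), so the last vowel is not what conditions the rule; the final letter is.
"lemganew" ends in -w. The stems ending in -w (begaw → begair, hupiw → hupiir, novuw → novuir) drop the final letter and add -ir.
So lemganew → lemganeir.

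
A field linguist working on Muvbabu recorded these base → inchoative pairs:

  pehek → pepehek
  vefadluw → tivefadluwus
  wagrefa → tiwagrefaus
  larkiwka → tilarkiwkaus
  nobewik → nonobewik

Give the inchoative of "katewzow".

tikatewzowus

nobewik and larkiwka both have 3 vowels yet inflect differently (nonobewik, tilarkiwkaus), so the number of vowels is not what conditions the rule; the final letter is.
"katewzow" ends in -w. The one such stem in the data (vefadluw → tivefadluwus) adds ti- … -us around the stem, so the same rule applies.
So katewzow → tikatewzowus.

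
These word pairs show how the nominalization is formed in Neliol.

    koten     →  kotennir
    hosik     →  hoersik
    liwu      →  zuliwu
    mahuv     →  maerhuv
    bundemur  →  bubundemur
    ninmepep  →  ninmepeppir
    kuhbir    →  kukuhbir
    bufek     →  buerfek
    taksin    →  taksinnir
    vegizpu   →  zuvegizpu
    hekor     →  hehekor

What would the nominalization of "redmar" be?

reredmar

vegizpu and bundemur both have last vowel 'u' yet inflect differently (zuvegizpu, bubundemur), so the last vowel is not what conditions the rule; the final letter is.
"redmar" ends in -r. The stems ending in -r (hekor → hehekor, bundemur → bubundemur, kuhbir → kukuhbir) repeat the first consonant+vowel as a prefix.
So redmar → reredmar.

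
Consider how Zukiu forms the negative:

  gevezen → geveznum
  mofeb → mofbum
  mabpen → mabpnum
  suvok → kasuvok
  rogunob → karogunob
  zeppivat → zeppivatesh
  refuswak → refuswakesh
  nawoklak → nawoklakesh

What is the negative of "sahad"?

"sahad" has last vowel 'a'. The stems whose last vowel is 'a' (zeppivat → zeppivatesh, refuswak → refuswakesh, nawoklak → nawoklakesh) add -esh.
The other patterns: stems whose last vowel is 'e' delete the last vowel and add -um; stems whose last vowel is 'o' add the prefix ka-.
So sahad → sahadesh.

sahadesh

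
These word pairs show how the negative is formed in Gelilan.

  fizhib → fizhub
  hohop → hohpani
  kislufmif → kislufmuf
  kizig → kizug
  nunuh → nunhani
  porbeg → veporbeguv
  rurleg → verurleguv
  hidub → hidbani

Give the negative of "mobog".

mobgani

hidub and fizhib both end in -b yet inflect differently (hidbani, fizhub), so the final letter is not what conditions the rule; the last vowel is.
"mobog" has last vowel 'o'. The one such stem in the data (hohop → hohpani) deletes the last vowel and adds -ani (as do nunuh, hidub), so the same rule applies.
So mobog → mobgani.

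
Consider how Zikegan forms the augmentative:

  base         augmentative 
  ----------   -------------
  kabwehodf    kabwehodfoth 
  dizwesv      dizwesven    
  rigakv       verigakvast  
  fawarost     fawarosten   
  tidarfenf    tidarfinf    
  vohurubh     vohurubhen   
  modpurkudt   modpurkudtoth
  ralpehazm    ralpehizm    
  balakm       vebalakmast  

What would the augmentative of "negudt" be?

tidarfenf and kabwehodf both end in -f yet inflect differently (tidarfinf, kabwehodfoth), so the final letter is not what conditions the rule; the second-to-last letter is.
"negudt" has second-to-last letter 'd'. The stems whose second-to-last letter is 'd' (modpurkudt → modpurkudtoth, kabwehodf → kabwehodfoth) add -oth.
So negudt → negudtoth.

negudtoth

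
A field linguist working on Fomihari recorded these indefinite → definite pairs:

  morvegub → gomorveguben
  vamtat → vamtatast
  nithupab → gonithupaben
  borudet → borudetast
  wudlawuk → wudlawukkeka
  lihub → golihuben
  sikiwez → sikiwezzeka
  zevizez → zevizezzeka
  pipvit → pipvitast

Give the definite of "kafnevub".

gokafnevuben

morvegub and wudlawuk both have last vowel 'u' yet inflect differently (gomorveguben, wudlawukkeka), so the last vowel is not what conditions the rule; the final letter is.
"kafnevub" ends in -b. The stems ending in -b (morvegub → gomorveguben, lihub → golihuben, nithupab → gonithupaben) add go- … -en around the stem.
The other patterns: stems ending in -k or -z double the final consonant and add -eka; stems ending in -t add -ast.
So kafnevub → gokafnevuben.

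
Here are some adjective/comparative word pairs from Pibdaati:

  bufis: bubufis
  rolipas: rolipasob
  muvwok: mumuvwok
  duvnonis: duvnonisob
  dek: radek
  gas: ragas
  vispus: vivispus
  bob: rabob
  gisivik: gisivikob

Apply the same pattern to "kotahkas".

kotahkasob

gas and bufis both end in -s yet inflect differently (ragas, bubufis), so the final letter is not what conditions the rule; the number of vowels is.
"kotahkas" has 3 vowels. The stems with 3 vowels (gisivik → gisivikob, duvnonis → duvnonisob, rolipas → rolipasob) add -ob.
The other patterns: stems with 1 vowel add the prefix ra-; stems with 2 vowels repeat the first consonant+vowel as a prefix.
So kotahkas → kotahkasob.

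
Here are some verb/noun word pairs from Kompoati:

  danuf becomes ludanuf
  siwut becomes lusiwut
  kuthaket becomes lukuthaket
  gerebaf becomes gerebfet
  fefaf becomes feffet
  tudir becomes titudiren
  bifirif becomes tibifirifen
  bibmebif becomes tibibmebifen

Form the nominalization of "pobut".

danuf and gerebaf both end in -f yet inflect differently (ludanuf, gerebfet), so the final letter is not what conditions the rule; the last vowel is.
"pobut" has last vowel 'u'. The stems whose last vowel is 'u' (danuf → ludanuf, siwut → lusiwut) add the prefix lu-.
So pobut → lupobut.

lupobut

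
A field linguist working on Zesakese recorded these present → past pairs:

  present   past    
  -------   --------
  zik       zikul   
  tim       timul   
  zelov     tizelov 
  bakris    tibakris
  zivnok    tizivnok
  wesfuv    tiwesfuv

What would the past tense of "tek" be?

zik and zivnok both end in -k yet inflect differently (zikul, tizivnok), so the final letter is not what conditions the rule; the number of vowels is.
"tek" has 1 vowel. The stems with 1 vowel (zik → zikul, tim → timul) add -ul.
The other pattern: stems with 2 vowels add the prefix ti-.
So tek → tekul.

tekul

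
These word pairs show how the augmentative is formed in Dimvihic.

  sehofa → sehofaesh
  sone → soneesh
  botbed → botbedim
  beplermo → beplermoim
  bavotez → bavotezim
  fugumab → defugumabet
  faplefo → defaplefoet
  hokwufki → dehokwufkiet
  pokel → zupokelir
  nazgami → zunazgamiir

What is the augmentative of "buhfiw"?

buhfiwim

"buhfiw" begins with b-. The stems beginning with b- (botbed → botbedim, beplermo → beplermoim, bavotez → bavotezim) add -im.
The other patterns: stems beginning with s- add -esh; stems beginning with f- or h- add de- … -et around the stem; stems beginning with n- or p- add zu- … -ir around the stem.
So buhfiw → buhfiwim.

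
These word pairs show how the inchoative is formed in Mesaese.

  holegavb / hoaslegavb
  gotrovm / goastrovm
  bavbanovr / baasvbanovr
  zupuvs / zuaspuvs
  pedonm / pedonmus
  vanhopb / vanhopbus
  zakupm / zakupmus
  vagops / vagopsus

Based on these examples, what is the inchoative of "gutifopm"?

gutifopmus

"gutifopm" has second-to-last letter 'p'. The stems whose second-to-last letter is 'p' (vanhopb → vanhopbus, zakupm → zakupmus, vagops → vagopsus) add -us.
So gutifopm → gutifopmus.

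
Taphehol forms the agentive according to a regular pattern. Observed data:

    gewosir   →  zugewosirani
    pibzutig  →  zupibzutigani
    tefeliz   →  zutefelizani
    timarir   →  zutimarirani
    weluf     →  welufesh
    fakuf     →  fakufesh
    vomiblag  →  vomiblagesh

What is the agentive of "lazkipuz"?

lazkipuzesh

pibzutig and vomiblag both end in -g yet inflect differently (zupibzutigani, vomiblagesh), so the final letter is not what conditions the rule; the last vowel is.
"lazkipuz" has last vowel 'u'. The stems whose last vowel is 'u' (weluf → welufesh, fakuf → fakufesh) add -esh.
The other pattern: stems whose last vowel is 'i' add zu- … -ani around the stem.
So lazkipuz → lazkipuzesh.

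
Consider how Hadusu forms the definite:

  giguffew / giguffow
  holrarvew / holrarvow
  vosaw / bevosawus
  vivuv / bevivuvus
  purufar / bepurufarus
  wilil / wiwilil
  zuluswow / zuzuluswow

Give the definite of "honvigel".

honvigol

giguffew and vosaw both end in -w yet inflect differently (giguffow, bevosawus), so the final letter is not what conditions the rule; the last vowel is.
"honvigel" has last vowel 'e'. The stems whose last vowel is 'e' (giguffew → giguffow, holrarvew → holrarvow) change the last vowel to 'o'.
The other patterns: stems whose last vowel is 'a' or 'u' add be- … -us around the stem; stems whose last vowel is 'i' or 'o' repeat the first consonant+vowel as a prefix.
So honvigel → honvigol.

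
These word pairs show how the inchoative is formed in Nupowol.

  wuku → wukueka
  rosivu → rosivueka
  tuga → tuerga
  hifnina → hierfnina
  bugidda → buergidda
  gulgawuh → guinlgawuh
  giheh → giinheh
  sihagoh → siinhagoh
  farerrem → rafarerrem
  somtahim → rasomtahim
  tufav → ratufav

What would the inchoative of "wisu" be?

wuku and gulgawuh both have last vowel 'u' yet inflect differently (wukueka, guinlgawuh), so the last vowel is not what conditions the rule; the final letter is.
"wisu" ends in -u. The stems ending in -u (wuku → wukueka, rosivu → rosivueka) add -eka.
So wisu → wisueka.

wisueka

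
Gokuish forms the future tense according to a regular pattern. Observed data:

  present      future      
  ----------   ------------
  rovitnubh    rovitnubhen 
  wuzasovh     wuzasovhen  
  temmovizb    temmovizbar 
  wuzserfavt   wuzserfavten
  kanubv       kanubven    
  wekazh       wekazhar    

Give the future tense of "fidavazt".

wekazh and wuzasovh both end in -h yet inflect differently (wekazhar, wuzasovhen), so the final letter is not what conditions the rule; the second-to-last letter is.
"fidavazt" has second-to-last letter 'z'. The stems whose second-to-last letter is 'z' (wekazh → wekazhar, temmovizb → temmovizbar) add -ar.
So fidavazt → fidavaztar.

fidavaztar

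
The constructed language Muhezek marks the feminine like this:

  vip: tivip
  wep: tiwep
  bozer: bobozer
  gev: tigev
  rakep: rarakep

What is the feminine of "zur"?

tizur

rakep and wep both end in -p yet inflect differently (rarakep, tiwep), so the final letter is not what conditions the rule; the number of vowels is.
"zur" has 1 vowel. The stems with 1 vowel (gev → tigev, wep → tiwep, vip → tivip) add the prefix ti-.
So zur → tizur.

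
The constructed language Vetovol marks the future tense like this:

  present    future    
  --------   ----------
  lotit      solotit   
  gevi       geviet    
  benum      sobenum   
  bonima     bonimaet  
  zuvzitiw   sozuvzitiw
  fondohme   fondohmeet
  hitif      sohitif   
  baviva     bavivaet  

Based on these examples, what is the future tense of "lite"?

gevi and zuvzitiw both have last vowel 'i' yet inflect differently (geviet, sozuvzitiw), so the last vowel is not what conditions the rule; whether the stem ends in a vowel or a consonant is.
"lite" ends in a vowel. The stems ending in a vowel (fondohme → fondohmeet, baviva → bavivaet, gevi → geviet) add -et.
So lite → liteet.

liteet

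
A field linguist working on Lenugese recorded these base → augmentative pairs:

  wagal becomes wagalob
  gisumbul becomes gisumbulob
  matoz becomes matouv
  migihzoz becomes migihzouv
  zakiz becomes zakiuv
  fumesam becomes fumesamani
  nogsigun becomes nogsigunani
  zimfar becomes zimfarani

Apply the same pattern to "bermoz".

wagal and fumesam both have last vowel 'a' yet inflect differently (wagalob, fumesamani), so the last vowel is not what conditions the rule; the final letter is.
"bermoz" ends in -z. The stems ending in -z (matoz → matouv, migihzoz → migihzouv, zakiz → zakiuv) drop the final letter and add -uv.
The other patterns: stems ending in -l add -ob; stems ending in -m, -n or -r add -ani.
So bermoz → bermouv.

bermouv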